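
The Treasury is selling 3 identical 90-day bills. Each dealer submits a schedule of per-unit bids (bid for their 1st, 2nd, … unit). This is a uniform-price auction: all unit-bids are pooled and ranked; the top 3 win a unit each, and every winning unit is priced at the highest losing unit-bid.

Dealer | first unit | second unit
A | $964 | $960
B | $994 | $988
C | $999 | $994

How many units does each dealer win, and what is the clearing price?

Merging the schedules and taking the best 3: 999 (C-1), 994 (B-1), 994 (C-2)
First bid not allocated: $988.
Allocation: B 1, C 2.

B 1, C 2; clearing price $988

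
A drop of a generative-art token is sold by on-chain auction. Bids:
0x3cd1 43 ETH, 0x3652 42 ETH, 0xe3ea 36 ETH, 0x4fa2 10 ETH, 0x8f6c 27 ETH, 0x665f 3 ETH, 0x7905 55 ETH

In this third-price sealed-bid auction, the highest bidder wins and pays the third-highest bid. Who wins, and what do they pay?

Bids in order: 55 (0x7905) > 43 (0x3cd1) > 42 (0x3652) > 36 (0xe3ea) > 27 (0x8f6c) > 10 (0x4fa2) > …
0x7905 wins; payment is bid #3 in the ranking = 42 ETH.

0x7905 pays 42 ETH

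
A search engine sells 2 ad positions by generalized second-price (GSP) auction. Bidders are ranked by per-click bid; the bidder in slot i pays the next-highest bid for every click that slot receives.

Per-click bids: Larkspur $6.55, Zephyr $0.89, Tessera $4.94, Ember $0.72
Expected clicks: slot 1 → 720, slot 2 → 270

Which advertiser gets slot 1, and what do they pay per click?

Sorting advertisers: $6.55 (Larkspur) > $4.94 (Tessera) > $0.89 (Zephyr) > …
Slot 1 goes to the first-ranked bidder, Larkspur, who pays the next bid down: $4.94/click.

Larkspur; $4.94 per click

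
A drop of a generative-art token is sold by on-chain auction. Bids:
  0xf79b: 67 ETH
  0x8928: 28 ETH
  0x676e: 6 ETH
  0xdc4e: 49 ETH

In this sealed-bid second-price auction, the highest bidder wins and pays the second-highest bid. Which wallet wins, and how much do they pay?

0xf79b pays 49 ETH

Sealed-bid second-price auction: the highest bidder wins and pays the second-highest bid.
Sorting bids: 67 (0xf79b) > 49 (0xdc4e) > 28 (0x8928) > 6 (0x676e)
0xf79b wins with the highest bid; price is set by the runner-up at 49 ETH.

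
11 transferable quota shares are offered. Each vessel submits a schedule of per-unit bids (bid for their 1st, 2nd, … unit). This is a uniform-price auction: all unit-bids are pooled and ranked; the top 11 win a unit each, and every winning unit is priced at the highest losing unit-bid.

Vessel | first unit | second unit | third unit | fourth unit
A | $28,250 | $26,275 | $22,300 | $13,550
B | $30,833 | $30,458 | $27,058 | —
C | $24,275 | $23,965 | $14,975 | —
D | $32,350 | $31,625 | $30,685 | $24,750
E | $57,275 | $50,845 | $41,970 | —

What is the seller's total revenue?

Total revenue: $272,250

Pooled unit-bids ranked (top 11): 57,275 (E-1), 50,845 (E-2), 41,970 (E-3), 32,350 (D-1), 31,625 (D-2), 30,833 (B-1), 30,685 (D-3), 30,458 (B-2), 28,250 (A-1), 27,058 (B-3), 26,275 (A-2)
First bid not allocated: $24,750.
Allocation: A 2, B 3, D 3, E 3. Every unit priced at $24,750.
Revenue = 11 × 24,750 = $272,250.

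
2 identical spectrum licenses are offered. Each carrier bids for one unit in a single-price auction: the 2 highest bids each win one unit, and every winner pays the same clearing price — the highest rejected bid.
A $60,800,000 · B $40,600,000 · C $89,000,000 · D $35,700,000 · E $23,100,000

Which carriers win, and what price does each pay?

C, A; each pays $40,600,000

Sorting: 89,000,000 (C), 60,800,000 (A), 40,600,000 (B), 35,700,000 (D), …
Winners (2 units): C, A.
First losing bid is B's $40,600,000, which sets the uniform price.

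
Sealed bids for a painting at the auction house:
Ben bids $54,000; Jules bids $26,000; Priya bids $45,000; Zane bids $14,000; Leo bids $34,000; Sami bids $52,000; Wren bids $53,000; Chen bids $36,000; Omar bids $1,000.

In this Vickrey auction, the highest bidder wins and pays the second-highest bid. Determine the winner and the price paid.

Vickrey auction: the highest bidder wins and pays the second-highest bid.
Bids in order: 54,000 (Ben) > 53,000 (Wren) > 52,000 (Sami) > 45,000 (Priya) > 36,000 (Chen) > 34,000 (Leo) > …
Ben wins with the highest bid; price is set by the runner-up at $53,000.

Ben pays $53,000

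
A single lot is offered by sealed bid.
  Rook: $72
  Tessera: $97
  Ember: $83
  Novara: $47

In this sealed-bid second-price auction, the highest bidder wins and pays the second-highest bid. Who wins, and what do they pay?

Tessera pays $83

Sealed-bid second-price auction: the highest bidder wins and pays the second-highest bid.
Sorting bids: 97 (Tessera) > 83 (Ember) > 72 (Rook) > 47 (Novara)
Second-price: Tessera pays Ember's bid of $83.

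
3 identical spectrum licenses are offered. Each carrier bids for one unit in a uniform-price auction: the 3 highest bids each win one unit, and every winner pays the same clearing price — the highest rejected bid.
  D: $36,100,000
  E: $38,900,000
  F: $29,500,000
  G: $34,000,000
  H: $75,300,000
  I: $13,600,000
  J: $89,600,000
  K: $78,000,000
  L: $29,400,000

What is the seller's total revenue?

Ordering the bids: 89,600,000 (J), 78,000,000 (K), 75,300,000 (H), 38,900,000 (E), 36,100,000 (D), …
Top 3: J, K, H.
Highest unsuccessful bid: $38,900,000 → clearing price.
Total revenue = 3 × $38,900,000 = $116,700,000.

Total revenue: $116,700,000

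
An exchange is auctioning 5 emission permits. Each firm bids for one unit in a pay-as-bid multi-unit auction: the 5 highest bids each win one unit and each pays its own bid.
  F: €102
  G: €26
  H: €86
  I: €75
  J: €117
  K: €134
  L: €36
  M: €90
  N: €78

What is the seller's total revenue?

Total revenue: €529

Sorting: 134 (K), 117 (J), 102 (F), 90 (M), 86 (H), 78 (N), 75 (I), …
Top 5: K, J, F, M, H.
Total revenue = 134 + 117 + 102 + 90 + 86 = €529.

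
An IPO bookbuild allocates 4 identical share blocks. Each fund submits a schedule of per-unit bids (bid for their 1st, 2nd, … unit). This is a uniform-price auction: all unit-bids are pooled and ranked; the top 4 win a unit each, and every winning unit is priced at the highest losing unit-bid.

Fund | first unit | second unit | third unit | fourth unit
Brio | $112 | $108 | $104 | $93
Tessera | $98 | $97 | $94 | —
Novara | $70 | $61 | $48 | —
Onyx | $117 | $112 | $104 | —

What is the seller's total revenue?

All unit-bids, highest first — top 4: 117 (Onyx-1), 112 (Brio-1), 112 (Onyx-2), 108 (Brio-2)
First bid not allocated: $104.
Allocation: Brio 2, Onyx 2. Every unit priced at $104.
Revenue = 4 × 104 = $416.

Total revenue: $416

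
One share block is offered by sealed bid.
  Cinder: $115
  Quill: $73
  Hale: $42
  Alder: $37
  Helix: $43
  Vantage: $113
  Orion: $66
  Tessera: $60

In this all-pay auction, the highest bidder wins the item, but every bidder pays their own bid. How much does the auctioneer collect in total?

Total revenue: $549

Sorting bids: 115 (Cinder) > 113 (Vantage) > 73 (Quill) > 66 (Orion) > 60 (Tessera) > 43 (Helix) > …
Cinder wins with the top bid; all bids are sunk regardless.
Every bidder forfeits their bid regardless of winning.
Revenue = 115 + 73 + 42 + 37 + 43 + 113 + 66 + 60 = $549.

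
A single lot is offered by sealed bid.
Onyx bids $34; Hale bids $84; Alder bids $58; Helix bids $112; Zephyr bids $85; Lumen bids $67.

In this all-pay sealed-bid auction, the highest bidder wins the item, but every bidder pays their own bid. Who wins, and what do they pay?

Helix pays $112

All-pay sealed-bid auction: the highest bidder wins the item, but every bidder pays their own bid.
Bids ranked: 112 (Helix) > 85 (Zephyr) > 84 (Hale) > 67 (Lumen) > 58 (Alder) > 34 (Onyx)
Helix wins with the top bid; all bids are sunk regardless.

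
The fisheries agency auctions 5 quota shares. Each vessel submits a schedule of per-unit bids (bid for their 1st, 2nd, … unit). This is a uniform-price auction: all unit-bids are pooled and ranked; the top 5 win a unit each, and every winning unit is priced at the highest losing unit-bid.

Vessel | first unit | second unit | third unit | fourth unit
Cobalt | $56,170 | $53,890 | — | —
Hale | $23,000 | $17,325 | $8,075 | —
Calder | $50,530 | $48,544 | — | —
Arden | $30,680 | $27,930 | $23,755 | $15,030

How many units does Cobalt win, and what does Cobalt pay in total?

Pooled unit-bids ranked (top 5): 56,170 (Cobalt-1), 53,890 (Cobalt-2), 50,530 (Calder-1), 48,544 (Calder-2), 30,680 (Arden-1)
First bid not allocated: $27,930.
Cobalt wins 2 unit(s) at $27,930 each.

Cobalt: 2 units, pays $55,860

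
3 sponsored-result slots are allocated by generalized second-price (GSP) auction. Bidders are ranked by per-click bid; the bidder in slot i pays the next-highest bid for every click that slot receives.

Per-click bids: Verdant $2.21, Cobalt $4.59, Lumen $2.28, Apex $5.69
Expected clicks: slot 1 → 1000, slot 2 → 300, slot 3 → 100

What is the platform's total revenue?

Total revenue: $5495.00

Sorting advertisers: $5.69 (Apex) > $4.59 (Cobalt) > $2.28 (Lumen) > $2.21 (Verdant)
Slot 1: Apex pays $4.59 × 1000 = $4590.00
Slot 2: Cobalt pays $2.28 × 300 = $684.00
Slot 3: Lumen pays $2.21 × 100 = $221.00
Total = $5495.00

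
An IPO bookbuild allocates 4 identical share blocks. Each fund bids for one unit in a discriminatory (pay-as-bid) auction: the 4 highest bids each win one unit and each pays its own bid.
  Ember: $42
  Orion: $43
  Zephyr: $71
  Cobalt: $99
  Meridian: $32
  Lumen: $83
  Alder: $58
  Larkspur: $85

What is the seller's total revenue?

Sorting: 99 (Cobalt), 85 (Larkspur), 83 (Lumen), 71 (Zephyr), 58 (Alder), 43 (Orion), …
Top 4: Cobalt, Larkspur, Lumen, Zephyr.
Total revenue = 99 + 85 + 83 + 71 = $338.

Total revenue: $338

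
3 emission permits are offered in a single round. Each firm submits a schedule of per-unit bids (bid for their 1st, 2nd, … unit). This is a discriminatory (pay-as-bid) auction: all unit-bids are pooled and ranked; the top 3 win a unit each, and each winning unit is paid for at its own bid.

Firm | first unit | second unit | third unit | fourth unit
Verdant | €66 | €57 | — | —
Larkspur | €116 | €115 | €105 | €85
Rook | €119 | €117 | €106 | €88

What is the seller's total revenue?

Total revenue: €352

All unit-bids, highest first — top 3: 119 (Rook-1), 117 (Rook-2), 116 (Larkspur-1)
Next rejected bid: €115 (not a price — pay-as-bid).
Each winning unit pays its own bid.
Revenue = 119 + 117 + 116 = €352.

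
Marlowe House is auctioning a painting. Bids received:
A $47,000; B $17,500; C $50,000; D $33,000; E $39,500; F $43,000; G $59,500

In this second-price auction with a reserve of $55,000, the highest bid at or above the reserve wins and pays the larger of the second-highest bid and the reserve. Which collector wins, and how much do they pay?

Bids ranked: 59,500 (G) > 50,000 (C) > 47,000 (A) > 43,000 (F) > 39,500 (E) > 33,000 (D) > …
G has the top bid at or above the reserve ($59,500).
max(second-highest $50,000, reserve $55,000) = $55,000.

G pays $55,000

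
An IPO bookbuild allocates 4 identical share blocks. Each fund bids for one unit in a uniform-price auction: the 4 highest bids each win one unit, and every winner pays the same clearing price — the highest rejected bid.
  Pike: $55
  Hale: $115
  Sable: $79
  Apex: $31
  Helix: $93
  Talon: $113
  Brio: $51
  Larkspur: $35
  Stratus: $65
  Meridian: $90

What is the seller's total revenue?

Total revenue: $316

Ordering the bids: 115 (Hale), 113 (Talon), 93 (Helix), 90 (Meridian), 79 (Sable), 65 (Stratus), …
The 4 highest are Hale, Talon, Helix, Meridian.
First losing bid is Sable's $79, which sets the uniform price.
Total revenue = 4 × $79 = $316.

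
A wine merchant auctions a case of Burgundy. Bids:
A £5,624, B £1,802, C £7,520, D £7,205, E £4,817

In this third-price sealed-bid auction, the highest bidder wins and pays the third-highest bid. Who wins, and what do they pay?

Third-price sealed-bid auction: the highest bidder wins and pays the third-highest bid.
Sorting bids: 7,520 (C) > 7,205 (D) > 5,624 (A) > 4,817 (E) > 1,802 (B)
C is highest; pays the third-highest bid, £5,624.

C pays £5,624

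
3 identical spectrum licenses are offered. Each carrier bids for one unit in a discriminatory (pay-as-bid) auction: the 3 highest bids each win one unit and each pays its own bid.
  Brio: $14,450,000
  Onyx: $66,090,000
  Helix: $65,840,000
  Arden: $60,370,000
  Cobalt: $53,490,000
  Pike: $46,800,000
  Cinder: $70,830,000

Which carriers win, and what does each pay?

Cinder $70,830,000, Onyx $66,090,000, Helix $65,840,000

Ordering the bids: 70,830,000 (Cinder), 66,090,000 (Onyx), 65,840,000 (Helix), 60,370,000 (Arden), 53,490,000 (Cobalt), …
Winners (3 units): Cinder, Onyx, Helix.
Each winner pays its own bid: Cinder $70,830,000, Onyx $66,090,000, Helix $65,840,000.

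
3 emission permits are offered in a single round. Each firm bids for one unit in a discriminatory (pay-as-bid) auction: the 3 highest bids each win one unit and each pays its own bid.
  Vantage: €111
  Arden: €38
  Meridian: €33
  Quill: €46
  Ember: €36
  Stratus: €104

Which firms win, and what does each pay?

Ordering the bids: 111 (Vantage), 104 (Stratus), 46 (Quill), 38 (Arden), 36 (Ember), …
Top 3: Vantage, Stratus, Quill.
Each winner pays its own bid: Vantage €111, Stratus €104, Quill €46.

Vantage €111, Stratus €104, Quill €46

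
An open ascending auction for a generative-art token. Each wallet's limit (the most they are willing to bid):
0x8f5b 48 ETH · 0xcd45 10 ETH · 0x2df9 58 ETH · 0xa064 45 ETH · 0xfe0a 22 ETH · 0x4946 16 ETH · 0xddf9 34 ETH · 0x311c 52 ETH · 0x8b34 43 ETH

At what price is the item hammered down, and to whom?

0x2df9 wins at 52 ETH

Limits ranked: 58 (0x2df9) > 52 (0x311c) > 48 (0x8f5b) > 45 (0xa064) > 43 (0x8b34) > 34 (0xddf9) > …
Bidding ends when 0x311c exits at 52 ETH; 0x2df9 takes it.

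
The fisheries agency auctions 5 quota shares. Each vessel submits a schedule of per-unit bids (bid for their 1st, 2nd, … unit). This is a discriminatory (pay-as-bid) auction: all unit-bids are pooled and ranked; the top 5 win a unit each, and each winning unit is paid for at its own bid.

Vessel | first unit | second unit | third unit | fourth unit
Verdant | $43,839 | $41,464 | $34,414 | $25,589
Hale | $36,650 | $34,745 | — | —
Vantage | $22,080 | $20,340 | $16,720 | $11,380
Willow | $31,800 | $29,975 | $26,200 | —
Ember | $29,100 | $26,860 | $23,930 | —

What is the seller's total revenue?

Total revenue: $191,112

All unit-bids, highest first — top 5: 43,839 (Verdant-1), 41,464 (Verdant-2), 36,650 (Hale-1), 34,745 (Hale-2), 34,414 (Verdant-3)
Next rejected bid: $31,800 (not a price — pay-as-bid).
Each winning unit pays its own bid.
Revenue = 43,839 + 41,464 + 36,650 + 34,745 + 34,414 = $191,112.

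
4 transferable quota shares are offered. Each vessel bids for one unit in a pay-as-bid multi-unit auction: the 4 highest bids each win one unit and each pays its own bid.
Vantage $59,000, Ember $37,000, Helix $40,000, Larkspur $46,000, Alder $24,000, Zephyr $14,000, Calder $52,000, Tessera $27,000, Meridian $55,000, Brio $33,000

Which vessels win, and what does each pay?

Sorting: 59,000 (Vantage), 55,000 (Meridian), 52,000 (Calder), 46,000 (Larkspur), 40,000 (Helix), 37,000 (Ember), …
Top 4: Vantage, Meridian, Calder, Larkspur.
Each winner pays its own bid: Vantage $59,000, Meridian $55,000, Calder $52,000, Larkspur $46,000.

Vantage $59,000, Meridian $55,000, Calder $52,000, Larkspur $46,000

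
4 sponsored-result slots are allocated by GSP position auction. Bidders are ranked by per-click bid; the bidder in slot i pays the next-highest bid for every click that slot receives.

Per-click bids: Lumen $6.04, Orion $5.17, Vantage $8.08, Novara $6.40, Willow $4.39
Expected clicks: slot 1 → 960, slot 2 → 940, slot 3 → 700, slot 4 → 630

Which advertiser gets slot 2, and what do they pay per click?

Sorting advertisers: $8.08 (Vantage) > $6.40 (Novara) > $6.04 (Lumen) > $5.17 (Orion) > $4.39 (Willow)
Slot 2 goes to the second-ranked bidder, Novara, who pays the next bid down: $6.04/click.

Novara; $6.04 per click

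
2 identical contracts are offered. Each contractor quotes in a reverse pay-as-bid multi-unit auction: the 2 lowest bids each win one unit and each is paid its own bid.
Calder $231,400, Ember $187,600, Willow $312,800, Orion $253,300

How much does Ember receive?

Sorting: 187,600 (Ember), 231,400 (Calder), 253,300 (Orion), 312,800 (Willow)
The 2 lowest are Ember, Calder.
Ember wins → own bid $187,600.

Ember is paid $187,600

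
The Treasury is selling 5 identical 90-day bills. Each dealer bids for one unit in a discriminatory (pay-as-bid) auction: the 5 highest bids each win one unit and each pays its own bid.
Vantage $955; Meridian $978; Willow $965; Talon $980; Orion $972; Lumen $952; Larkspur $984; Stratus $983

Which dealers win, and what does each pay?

Sorting: 984 (Larkspur), 983 (Stratus), 980 (Talon), 978 (Meridian), 972 (Orion), 965 (Willow), 955 (Vantage), …
Top 5: Larkspur, Stratus, Talon, Meridian, Orion.
Each winner pays its own bid: Larkspur $984, Stratus $983, Talon $980, Meridian $978, Orion $972.

Larkspur $984, Stratus $983, Talon $980, Meridian $978, Orion $972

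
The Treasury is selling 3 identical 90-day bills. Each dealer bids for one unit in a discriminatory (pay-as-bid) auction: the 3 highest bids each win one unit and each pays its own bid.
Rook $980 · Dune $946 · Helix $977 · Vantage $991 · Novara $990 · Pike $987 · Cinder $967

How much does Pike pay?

Sorting: 991 (Vantage), 990 (Novara), 987 (Pike), 980 (Rook), 977 (Helix), …
The 3 highest are Vantage, Novara, Pike.
Pike wins → own bid $987.

Pike pays $987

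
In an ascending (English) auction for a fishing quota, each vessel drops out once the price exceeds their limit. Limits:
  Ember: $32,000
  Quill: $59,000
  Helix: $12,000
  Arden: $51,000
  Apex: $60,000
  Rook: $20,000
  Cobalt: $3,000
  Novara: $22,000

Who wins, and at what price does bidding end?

Apex wins at $59,000

Limits ranked: 60,000 (Apex) > 59,000 (Quill) > 51,000 (Arden) > 32,000 (Ember) > 22,000 (Novara) > 20,000 (Rook) > …
Bidding ends when Quill exits at $59,000; Apex takes it.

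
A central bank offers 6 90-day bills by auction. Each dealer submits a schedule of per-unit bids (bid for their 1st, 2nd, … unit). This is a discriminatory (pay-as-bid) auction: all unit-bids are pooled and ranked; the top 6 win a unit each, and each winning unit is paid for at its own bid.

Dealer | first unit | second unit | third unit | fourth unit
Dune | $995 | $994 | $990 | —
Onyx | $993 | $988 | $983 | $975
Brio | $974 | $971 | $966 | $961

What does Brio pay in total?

Brio pays $0

Merging the schedules and taking the best 6: 995 (Dune-1), 994 (Dune-2), 993 (Onyx-1), 990 (Dune-3), 988 (Onyx-2), 983 (Onyx-3)
Next rejected bid: $975 (not a price — pay-as-bid).
Brio wins no units.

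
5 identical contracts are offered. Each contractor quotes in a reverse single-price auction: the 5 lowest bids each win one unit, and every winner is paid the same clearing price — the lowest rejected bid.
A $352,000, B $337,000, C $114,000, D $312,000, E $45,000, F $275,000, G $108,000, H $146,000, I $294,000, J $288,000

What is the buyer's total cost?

Total cost: $1,440,000

Sorting: 45,000 (E), 108,000 (G), 114,000 (C), 146,000 (H), 275,000 (F), 288,000 (J), 294,000 (I), …
The 5 lowest are E, G, C, H, F.
First losing bid is J's $288,000, which sets the uniform price.
Total cost = 5 × $288,000 = $1,440,000.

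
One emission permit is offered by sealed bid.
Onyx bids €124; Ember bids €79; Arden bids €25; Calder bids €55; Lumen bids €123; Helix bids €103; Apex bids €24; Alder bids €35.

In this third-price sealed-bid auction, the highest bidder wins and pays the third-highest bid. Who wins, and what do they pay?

Rule: the highest bidder wins and pays the third-highest bid.
Sorting bids: 124 (Onyx) > 123 (Lumen) > 103 (Helix) > 79 (Ember) > 55 (Calder) > 35 (Alder) > …
Onyx wins; payment is bid #3 in the ranking = €103.

Onyx pays €103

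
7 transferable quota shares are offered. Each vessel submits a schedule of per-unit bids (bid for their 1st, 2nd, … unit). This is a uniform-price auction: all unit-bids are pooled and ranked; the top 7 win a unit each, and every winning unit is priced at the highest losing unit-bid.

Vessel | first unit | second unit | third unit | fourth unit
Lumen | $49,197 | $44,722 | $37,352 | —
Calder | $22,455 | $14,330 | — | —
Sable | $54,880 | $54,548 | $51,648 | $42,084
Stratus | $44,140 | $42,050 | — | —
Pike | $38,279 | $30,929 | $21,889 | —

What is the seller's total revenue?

Total revenue: $294,350

Pooled unit-bids ranked (top 7): 54,880 (Sable-1), 54,548 (Sable-2), 51,648 (Sable-3), 49,197 (Lumen-1), 44,722 (Lumen-2), 44,140 (Stratus-1), 42,084 (Sable-4)
Highest rejected unit-bid = $42,050.
Allocation: Lumen 2, Sable 4, Stratus 1. Every unit priced at $42,050.
Revenue = 7 × 42,050 = $294,350.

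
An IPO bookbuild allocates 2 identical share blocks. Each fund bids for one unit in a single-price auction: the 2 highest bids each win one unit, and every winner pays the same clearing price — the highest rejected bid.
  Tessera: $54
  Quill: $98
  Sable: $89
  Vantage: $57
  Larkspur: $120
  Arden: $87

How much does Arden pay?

Bids ranked high→low: 120 (Larkspur), 98 (Quill), 89 (Sable), 87 (Arden), …
Top 2: Larkspur, Quill.
Clearing price = highest rejected bid = $89.
Arden does not win → pays $0.

Arden pays $0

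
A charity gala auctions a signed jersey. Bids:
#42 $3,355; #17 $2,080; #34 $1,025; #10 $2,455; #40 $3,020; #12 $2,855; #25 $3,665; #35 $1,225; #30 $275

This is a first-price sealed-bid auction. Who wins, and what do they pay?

#25 pays $3,665

Sorting bids: 3,665 (#25) > 3,355 (#42) > 3,020 (#40) > 2,855 (#12) > 2,455 (#10) > 2,080 (#17) > …
First-price: #25 pays what they bid, $3,665.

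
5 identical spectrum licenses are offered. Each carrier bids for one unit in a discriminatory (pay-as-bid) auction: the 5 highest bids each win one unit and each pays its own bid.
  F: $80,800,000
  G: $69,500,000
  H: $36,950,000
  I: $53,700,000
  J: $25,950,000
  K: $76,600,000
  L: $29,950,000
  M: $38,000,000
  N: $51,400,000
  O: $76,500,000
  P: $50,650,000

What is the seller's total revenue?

Total revenue: $357,100,000

Sorting: 80,800,000 (F), 76,600,000 (K), 76,500,000 (O), 69,500,000 (G), 53,700,000 (I), 51,400,000 (N), 50,650,000 (P), …
Top 5: F, K, O, G, I.
Total revenue = 80,800,000 + 76,600,000 + 76,500,000 + 69,500,000 + 53,700,000 = $357,100,000.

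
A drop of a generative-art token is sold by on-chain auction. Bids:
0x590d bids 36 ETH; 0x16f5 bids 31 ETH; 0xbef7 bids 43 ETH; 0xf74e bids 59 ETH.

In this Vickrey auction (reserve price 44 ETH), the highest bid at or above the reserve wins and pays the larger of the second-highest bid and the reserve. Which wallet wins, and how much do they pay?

0xf74e pays 44 ETH

Vickrey auction (reserve price 44 ETH): the highest bid at or above the reserve wins and pays the larger of the second-highest bid and the reserve.
Bids in order: 59 (0xf74e) > 43 (0xbef7) > 36 (0x590d) > 31 (0x16f5)
0xf74e has the top bid at or above the reserve (59 ETH).
Second-highest bid 43 ETH is below the reserve 44 ETH, so the reserve binds → payment 44 ETH.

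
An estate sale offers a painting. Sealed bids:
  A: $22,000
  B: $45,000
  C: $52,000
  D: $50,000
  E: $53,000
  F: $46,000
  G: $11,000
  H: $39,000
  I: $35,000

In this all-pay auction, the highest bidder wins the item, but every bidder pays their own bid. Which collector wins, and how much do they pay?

All-pay auction: the highest bidder wins the item, but every bidder pays their own bid.
Sorting bids: 53,000 (E) > 52,000 (C) > 50,000 (D) > 46,000 (F) > 45,000 (B) > 39,000 (H) > …
E is highest and takes the item; every bidder forfeits their bid.

E pays $53,000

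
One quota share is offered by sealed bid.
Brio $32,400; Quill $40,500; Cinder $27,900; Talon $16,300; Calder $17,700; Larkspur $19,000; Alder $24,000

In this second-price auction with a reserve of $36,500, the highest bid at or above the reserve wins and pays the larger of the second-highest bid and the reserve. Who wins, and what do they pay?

Quill pays $36,500

Second-price auction with a reserve of $36,500: the highest bid at or above the reserve wins and pays the larger of the second-highest bid and the reserve.
Bids in order: 40,500 (Quill) > 32,400 (Brio) > 27,900 (Cinder) > 24,000 (Alder) > 19,000 (Larkspur) > 17,700 (Calder) > …
Quill has the top bid at or above the reserve ($40,500).
Second-highest bid $32,400 is below the reserve $36,500, so the reserve binds → payment $36,500.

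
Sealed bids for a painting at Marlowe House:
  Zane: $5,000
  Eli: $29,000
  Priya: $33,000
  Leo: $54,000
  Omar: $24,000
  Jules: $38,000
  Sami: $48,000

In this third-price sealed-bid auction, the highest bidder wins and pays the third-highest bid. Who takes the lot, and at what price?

Rule: the highest bidder wins and pays the third-highest bid.
Sorting bids: 54,000 (Leo) > 48,000 (Sami) > 38,000 (Jules) > 33,000 (Priya) > 29,000 (Eli) > 24,000 (Omar) > …
Leo is highest; pays the third-highest bid, $38,000.

Leo pays $38,000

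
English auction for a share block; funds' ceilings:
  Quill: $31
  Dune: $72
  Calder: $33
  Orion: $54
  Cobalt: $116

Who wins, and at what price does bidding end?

Cobalt wins at $72

Limits in order: 116 (Cobalt) > 72 (Dune) > 54 (Orion) > 33 (Calder) > 31 (Quill)
Once the price passes $72, only Cobalt is left; the hammer falls at Dune's limit of $72.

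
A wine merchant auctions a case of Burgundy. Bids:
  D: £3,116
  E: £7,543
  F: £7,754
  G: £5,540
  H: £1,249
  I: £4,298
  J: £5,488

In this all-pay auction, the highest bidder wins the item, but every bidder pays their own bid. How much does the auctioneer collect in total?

Bids ranked: 7,754 (F) > 7,543 (E) > 5,540 (G) > 5,488 (J) > 4,298 (I) > 3,116 (D) > …
Every bidder forfeits their bid regardless of winning.
Revenue = 3,116 + 7,543 + 7,754 + 5,540 + 1,249 + 4,298 + 5,488 = £34,988.

Total revenue: £34,988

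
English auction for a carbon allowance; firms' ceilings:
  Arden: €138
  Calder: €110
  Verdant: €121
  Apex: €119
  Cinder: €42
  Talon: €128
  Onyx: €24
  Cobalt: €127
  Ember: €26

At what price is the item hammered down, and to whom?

Arden wins at €128

Sorting limits: 138 (Arden) > 128 (Talon) > 127 (Cobalt) > 121 (Verdant) > 119 (Apex) > 110 (Calder) > …
Bidding ends when Talon exits at €128; Arden takes it.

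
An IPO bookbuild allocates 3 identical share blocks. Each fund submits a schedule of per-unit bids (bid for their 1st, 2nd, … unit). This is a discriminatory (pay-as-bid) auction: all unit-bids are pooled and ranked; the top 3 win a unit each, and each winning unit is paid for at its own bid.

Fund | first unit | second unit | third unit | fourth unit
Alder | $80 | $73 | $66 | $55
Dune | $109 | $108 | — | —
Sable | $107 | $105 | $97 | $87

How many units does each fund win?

Dune 2, Sable 1

Pooled unit-bids ranked (top 3): 109 (Dune-1), 108 (Dune-2), 107 (Sable-1)
Next rejected bid: $105 (not a price — pay-as-bid).
Allocation: Dune 2, Sable 1.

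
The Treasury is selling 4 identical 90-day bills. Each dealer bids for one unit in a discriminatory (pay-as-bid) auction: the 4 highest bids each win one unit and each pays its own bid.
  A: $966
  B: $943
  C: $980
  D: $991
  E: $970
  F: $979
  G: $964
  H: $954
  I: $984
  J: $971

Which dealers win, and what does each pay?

Ordering the bids: 991 (D), 984 (I), 980 (C), 979 (F), 971 (J), 970 (E), …
Top 4: D, I, C, F.
Each winner pays its own bid: D $991, I $984, C $980, F $979.

D $991, I $984, C $980, F $979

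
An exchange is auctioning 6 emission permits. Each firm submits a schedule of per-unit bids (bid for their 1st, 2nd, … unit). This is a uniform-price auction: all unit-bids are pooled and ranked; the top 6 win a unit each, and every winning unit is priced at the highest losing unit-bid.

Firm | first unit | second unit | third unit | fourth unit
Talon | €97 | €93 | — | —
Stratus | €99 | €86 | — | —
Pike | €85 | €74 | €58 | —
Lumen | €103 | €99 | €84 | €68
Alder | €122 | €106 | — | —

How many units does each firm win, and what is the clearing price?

Alder 2, Lumen 2, Stratus 1, Talon 1; clearing price €93

Merging the schedules and taking the best 6: 122 (Alder-1), 106 (Alder-2), 103 (Lumen-1), 99 (Stratus-1), 99 (Lumen-2), 97 (Talon-1)
The (k+1)-th unit-bid is €93.
Allocation: Alder 2, Lumen 2, Stratus 1, Talon 1.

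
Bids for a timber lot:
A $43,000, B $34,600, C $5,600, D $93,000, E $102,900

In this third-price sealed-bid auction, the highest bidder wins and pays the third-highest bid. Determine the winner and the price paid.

E pays $43,000

Third-price sealed-bid auction: the highest bidder wins and pays the third-highest bid.
Bids in order: 102,900 (E) > 93,000 (D) > 43,000 (A) > 34,600 (B) > 5,600 (C)
E wins; payment is bid #3 in the ranking = $43,000.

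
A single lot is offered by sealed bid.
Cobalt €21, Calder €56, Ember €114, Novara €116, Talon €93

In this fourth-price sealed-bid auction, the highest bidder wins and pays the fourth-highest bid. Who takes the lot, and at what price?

Novara pays €56

Rule: the highest bidder wins and pays the fourth-highest bid.
Bids ranked: 116 (Novara) > 114 (Ember) > 93 (Talon) > 56 (Calder) > 21 (Cobalt)
Novara wins; payment is bid #4 in the ranking = €56.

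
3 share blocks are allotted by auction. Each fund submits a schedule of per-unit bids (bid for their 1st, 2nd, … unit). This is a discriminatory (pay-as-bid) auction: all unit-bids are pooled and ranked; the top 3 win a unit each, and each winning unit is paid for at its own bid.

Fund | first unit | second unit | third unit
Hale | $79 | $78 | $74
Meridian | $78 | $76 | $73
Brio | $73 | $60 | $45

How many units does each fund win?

Hale 2, Meridian 1

All unit-bids, highest first — top 3: 79 (Hale-1), 78 (Hale-2), 78 (Meridian-1)
Next rejected bid: $76 (not a price — pay-as-bid).
Allocation: Hale 2, Meridian 1.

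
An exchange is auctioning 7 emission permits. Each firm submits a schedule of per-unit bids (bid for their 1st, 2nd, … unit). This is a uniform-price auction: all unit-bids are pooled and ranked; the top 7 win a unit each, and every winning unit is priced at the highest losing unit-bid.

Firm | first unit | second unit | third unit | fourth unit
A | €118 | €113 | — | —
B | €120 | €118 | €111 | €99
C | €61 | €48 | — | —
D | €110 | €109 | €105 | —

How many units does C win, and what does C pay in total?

C: 0 units, pays €0

Pooled unit-bids ranked (top 7): 120 (B-1), 118 (A-1), 118 (B-2), 113 (A-2), 111 (B-3), 110 (D-1), 109 (D-2)
Highest rejected unit-bid = €105.
C wins 0 unit(s) at €105 each.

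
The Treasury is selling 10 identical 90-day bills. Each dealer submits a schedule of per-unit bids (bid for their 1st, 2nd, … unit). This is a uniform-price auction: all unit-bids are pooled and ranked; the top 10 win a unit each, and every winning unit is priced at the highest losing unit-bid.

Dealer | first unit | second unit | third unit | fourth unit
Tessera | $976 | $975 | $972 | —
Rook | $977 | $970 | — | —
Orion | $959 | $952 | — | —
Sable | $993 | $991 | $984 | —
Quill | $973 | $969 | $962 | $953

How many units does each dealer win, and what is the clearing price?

Quill 2, Rook 2, Sable 3, Tessera 3; clearing price $962

Pooled unit-bids ranked (top 10): 993 (Sable-1), 991 (Sable-2), 984 (Sable-3), 977 (Rook-1), 976 (Tessera-1), 975 (Tessera-2), 973 (Quill-1), 972 (Tessera-3), 970 (Rook-2), 969 (Quill-2)
Highest rejected unit-bid = $962.
Allocation: Quill 2, Rook 2, Sable 3, Tessera 3.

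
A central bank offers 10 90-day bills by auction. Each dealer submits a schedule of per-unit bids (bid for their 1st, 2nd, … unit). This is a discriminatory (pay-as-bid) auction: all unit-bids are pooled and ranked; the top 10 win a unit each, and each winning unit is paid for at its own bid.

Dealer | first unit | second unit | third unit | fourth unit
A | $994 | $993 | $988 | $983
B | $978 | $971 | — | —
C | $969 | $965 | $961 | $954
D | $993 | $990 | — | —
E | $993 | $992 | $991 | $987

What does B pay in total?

B pays $0

All unit-bids, highest first — top 10: 994 (A-1), 993 (A-2), 993 (D-1), 993 (E-1), 992 (E-2), 991 (E-3), 990 (D-2), 988 (A-3), 987 (E-4), 983 (A-4)
Next rejected bid: $978 (not a price — pay-as-bid).
B wins no units.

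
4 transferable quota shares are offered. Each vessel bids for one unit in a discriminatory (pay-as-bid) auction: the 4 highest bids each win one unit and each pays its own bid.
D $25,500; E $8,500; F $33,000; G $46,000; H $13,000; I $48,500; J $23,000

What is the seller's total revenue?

Bids ranked high→low: 48,500 (I), 46,000 (G), 33,000 (F), 25,500 (D), 23,000 (J), 13,000 (H), …
Winners (4 units): I, G, F, D.
Total revenue = 48,500 + 46,000 + 33,000 + 25,500 = $153,000.

Total revenue: $153,000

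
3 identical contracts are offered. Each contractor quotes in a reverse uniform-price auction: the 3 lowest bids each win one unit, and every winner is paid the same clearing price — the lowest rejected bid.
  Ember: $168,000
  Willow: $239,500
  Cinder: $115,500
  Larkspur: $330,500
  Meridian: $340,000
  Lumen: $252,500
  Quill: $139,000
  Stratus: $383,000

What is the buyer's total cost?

Bids ranked low→high: 115,500 (Cinder), 139,000 (Quill), 168,000 (Ember), 239,500 (Willow), 252,500 (Lumen), …
The 3 lowest are Cinder, Quill, Ember.
First losing bid is Willow's $239,500, which sets the uniform price.
Total cost = 3 × $239,500 = $718,500.

Total cost: $718,500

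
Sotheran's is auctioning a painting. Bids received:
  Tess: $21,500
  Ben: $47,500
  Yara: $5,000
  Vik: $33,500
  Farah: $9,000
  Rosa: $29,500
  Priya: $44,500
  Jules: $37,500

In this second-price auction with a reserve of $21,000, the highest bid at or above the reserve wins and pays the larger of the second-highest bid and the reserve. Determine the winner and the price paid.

Ben pays $44,500

Second-price auction with a reserve of $21,000: the highest bid at or above the reserve wins and pays the larger of the second-highest bid and the reserve.
Sorting bids: 47,500 (Ben) > 44,500 (Priya) > 37,500 (Jules) > 33,500 (Vik) > 29,500 (Rosa) > 21,500 (Tess) > …
Ben has the top bid at or above the reserve ($47,500).
max(second-highest $44,500, reserve $21,000) = $44,500; the reserve does not bind.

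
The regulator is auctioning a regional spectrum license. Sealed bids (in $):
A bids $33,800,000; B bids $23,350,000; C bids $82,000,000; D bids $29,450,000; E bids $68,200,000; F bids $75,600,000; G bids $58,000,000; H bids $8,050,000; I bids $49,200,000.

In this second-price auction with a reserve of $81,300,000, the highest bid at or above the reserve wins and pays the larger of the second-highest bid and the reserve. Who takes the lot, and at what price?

C pays $81,300,000

Rule: the highest bid at or above the reserve wins and pays the larger of the second-highest bid and the reserve.
Bids in order: 82,000,000 (C) > 75,600,000 (F) > 68,200,000 (E) > 58,000,000 (G) > 49,200,000 (I) > 33,800,000 (A) > …
Highest eligible bid: C at $82,000,000.
Second-highest bid $75,600,000 is below the reserve $81,300,000, so the reserve binds → payment $81,300,000.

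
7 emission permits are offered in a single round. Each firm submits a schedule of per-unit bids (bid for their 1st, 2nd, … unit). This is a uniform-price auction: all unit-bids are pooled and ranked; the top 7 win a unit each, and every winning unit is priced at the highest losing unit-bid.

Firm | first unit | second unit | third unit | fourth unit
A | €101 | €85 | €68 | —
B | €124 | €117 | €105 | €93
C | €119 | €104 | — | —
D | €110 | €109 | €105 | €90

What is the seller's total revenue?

Pooled unit-bids ranked (top 7): 124 (B-1), 119 (C-1), 117 (B-2), 110 (D-1), 109 (D-2), 105 (B-3), 105 (D-3)
First bid not allocated: €104.
Allocation: B 3, C 1, D 3. Every unit priced at €104.
Revenue = 7 × 104 = €728.

Total revenue: €728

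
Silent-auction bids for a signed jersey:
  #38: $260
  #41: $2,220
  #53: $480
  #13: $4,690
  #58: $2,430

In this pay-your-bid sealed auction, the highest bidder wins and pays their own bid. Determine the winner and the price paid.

Rule: the highest bidder wins and pays their own bid.
Bids in order: 4,690 (#13) > 2,430 (#58) > 2,220 (#41) > 480 (#53) > 260 (#38)
First-price: #13 pays what they bid, $4,690.

#13 pays $4,690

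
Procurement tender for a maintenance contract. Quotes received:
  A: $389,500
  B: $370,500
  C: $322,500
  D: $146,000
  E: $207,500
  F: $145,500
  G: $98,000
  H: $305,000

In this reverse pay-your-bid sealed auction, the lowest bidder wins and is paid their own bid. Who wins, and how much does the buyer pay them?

Reverse pay-your-bid sealed auction: the lowest bidder wins and is paid their own bid.
Sorting bids: 98,000 (G) < 145,500 (F) < 146,000 (D) < 207,500 (E) < 305,000 (H) < 322,500 (C) < …
First-price: G is paid what they bid, $98,000.

G is paid $98,000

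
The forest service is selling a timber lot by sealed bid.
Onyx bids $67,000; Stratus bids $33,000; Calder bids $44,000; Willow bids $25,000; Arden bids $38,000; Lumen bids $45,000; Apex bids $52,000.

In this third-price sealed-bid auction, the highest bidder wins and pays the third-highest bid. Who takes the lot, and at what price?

Onyx pays $45,000

Third-price sealed-bid auction: the highest bidder wins and pays the third-highest bid.
Sorting bids: 67,000 (Onyx) > 52,000 (Apex) > 45,000 (Lumen) > 44,000 (Calder) > 38,000 (Arden) > 33,000 (Stratus) > …
Onyx is highest; pays the third-highest bid, $45,000.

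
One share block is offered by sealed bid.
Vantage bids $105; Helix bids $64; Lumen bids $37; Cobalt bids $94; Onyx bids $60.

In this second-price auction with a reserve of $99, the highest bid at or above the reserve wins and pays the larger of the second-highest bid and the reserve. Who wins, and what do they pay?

Second-price auction with a reserve of $99: the highest bid at or above the reserve wins and pays the larger of the second-highest bid and the reserve.
Bids ranked: 105 (Vantage) > 94 (Cobalt) > 64 (Helix) > 60 (Onyx) > 37 (Lumen)
Highest eligible bid: Vantage at $105.
Second-highest bid $94 is below the reserve $99, so the reserve binds → payment $99.

Vantage pays $99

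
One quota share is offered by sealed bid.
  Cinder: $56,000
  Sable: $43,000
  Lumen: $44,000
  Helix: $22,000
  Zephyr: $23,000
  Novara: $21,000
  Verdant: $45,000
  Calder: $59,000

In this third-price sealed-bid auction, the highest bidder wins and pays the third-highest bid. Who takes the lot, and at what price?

Third-price sealed-bid auction: the highest bidder wins and pays the third-highest bid.
Sorting bids: 59,000 (Calder) > 56,000 (Cinder) > 45,000 (Verdant) > 44,000 (Lumen) > 43,000 (Sable) > 23,000 (Zephyr) > …
Calder is highest; pays the third-highest bid, $45,000.

Calder pays $45,000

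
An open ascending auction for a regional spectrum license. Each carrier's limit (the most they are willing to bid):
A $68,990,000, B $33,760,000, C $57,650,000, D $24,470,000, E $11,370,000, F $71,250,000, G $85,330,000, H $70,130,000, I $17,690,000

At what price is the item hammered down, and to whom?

G wins at $71,250,000

Limits ranked: 85,330,000 (G) > 71,250,000 (F) > 70,130,000 (H) > 68,990,000 (A) > 57,650,000 (C) > 33,760,000 (B) > …
F is the last rival to drop out, at $71,250,000; G remains and wins at that price.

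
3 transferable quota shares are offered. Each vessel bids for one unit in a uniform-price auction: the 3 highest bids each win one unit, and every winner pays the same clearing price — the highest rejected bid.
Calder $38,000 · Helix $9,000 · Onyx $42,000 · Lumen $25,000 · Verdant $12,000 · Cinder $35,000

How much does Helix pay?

Ordering the bids: 42,000 (Onyx), 38,000 (Calder), 35,000 (Cinder), 25,000 (Lumen), 12,000 (Verdant), …
The 3 highest are Onyx, Calder, Cinder.
First losing bid is Lumen's $25,000, which sets the uniform price.
Helix does not win → pays $0.

Helix pays $0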